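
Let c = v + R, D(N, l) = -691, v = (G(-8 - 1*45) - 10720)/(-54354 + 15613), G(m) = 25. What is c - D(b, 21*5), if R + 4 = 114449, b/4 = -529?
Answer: 4460494471/38741 ≈ 1.1514e+5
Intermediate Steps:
b = -2116 (b = 4*(-529) = -2116)
R = 114445 (R = -4 + 114449 = 114445)
v = 10695/38741 (v = (25 - 10720)/(-54354 + 15613) = -10695/(-38741) = -10695*(-1/38741) = 10695/38741 ≈ 0.27606)
c = 4433724440/38741 (c = 10695/38741 + 114445 = 4433724440/38741 ≈ 1.1445e+5)
c - D(b, 21*5) = 4433724440/38741 - 1*(-691) = 4433724440/38741 + 691 = 4460494471/38741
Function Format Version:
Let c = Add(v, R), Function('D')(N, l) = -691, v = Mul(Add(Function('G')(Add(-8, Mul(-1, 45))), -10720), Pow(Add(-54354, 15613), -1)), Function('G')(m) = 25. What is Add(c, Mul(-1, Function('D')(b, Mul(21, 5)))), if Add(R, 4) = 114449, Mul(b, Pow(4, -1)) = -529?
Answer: Rational(4460494471, 38741) ≈ 1.1514e+5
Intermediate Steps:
b = -2116 (b = Mul(4, -529) = -2116)
R = 114445 (R = Add(-4, 114449) = 114445)
v = Rational(10695, 38741) (v = Mul(Add(25, -10720), Pow(Add(-54354, 15613), -1)) = Mul(-10695, Pow(-38741, -1)) = Mul(-10695, Rational(-1, 38741)) = Rational(10695, 38741) ≈ 0.27606)
c = Rational(4433724440, 38741) (c = Add(Rational(10695, 38741), 114445) = Rational(4433724440, 38741) ≈ 1.1445e+5)
Add(c, Mul(-1, Function('D')(b, Mul(21, 5)))) = Add(Rational(4433724440, 38741), Mul(-1, -691)) = Add(Rational(4433724440, 38741), 691) = Rational(4460494471, 38741)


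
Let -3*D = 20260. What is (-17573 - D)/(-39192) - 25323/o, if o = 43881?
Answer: -517681223/1719784152 ≈ -0.30102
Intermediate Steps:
D = -20260/3 (D = -⅓*20260 = -20260/3 ≈ -6753.3)
(-17573 - D)/(-39192) - 25323/o = (-17573 - 1*(-20260/3))/(-39192) - 25323/43881 = (-17573 + 20260/3)*(-1/39192) - 25323*1/43881 = -32459/3*(-1/39192) - 8441/14627 = 32459/117576 - 8441/14627 = -517681223/1719784152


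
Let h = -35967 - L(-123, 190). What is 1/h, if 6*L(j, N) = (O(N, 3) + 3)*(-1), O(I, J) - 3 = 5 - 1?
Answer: -3/107896 ≈ -2.7805e-5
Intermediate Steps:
O(I, J) = 7 (O(I, J) = 3 + (5 - 1) = 3 + 4 = 7)
L(j, N) = -5/3 (L(j, N) = ((7 + 3)*(-1))/6 = (10*(-1))/6 = (⅙)*(-10) = -5/3)
h = -107896/3 (h = -35967 - 1*(-5/3) = -35967 + 5/3 = -107896/3 ≈ -35965.)
1/h = 1/(-107896/3) = -3/107896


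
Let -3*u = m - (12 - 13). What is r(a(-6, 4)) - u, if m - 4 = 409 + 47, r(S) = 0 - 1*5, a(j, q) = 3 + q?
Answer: 446/3 ≈ 148.67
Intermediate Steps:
r(S) = -5 (r(S) = 0 - 5 = -5)
m = 460 (m = 4 + (409 + 47) = 4 + 456 = 460)
u = -461/3 (u = -(460 - (12 - 13))/3 = -(460 - (-1))/3 = -(460 - 1*(-1))/3 = -(460 + 1)/3 = -1/3*461 = -461/3 ≈ -153.67)
r(a(-6, 4)) - u = -5 - 1*(-461/3) = -5 + 461/3 = 446/3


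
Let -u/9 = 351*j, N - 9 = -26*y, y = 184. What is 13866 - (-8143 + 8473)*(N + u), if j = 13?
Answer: 15141726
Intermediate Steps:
N = -4775 (N = 9 - 26*184 = 9 - 4784 = -4775)
u = -41067 (u = -3159*13 = -9*4563 = -41067)
13866 - (-8143 + 8473)*(N + u) = 13866 - (-8143 + 8473)*(-4775 - 41067) = 13866 - 330*(-45842) = 13866 - 1*(-15127860) = 13866 + 15127860 = 15141726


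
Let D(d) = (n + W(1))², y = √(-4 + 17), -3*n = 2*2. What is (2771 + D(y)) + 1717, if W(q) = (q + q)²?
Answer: 40456/9 ≈ 4495.1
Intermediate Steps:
n = -4/3 (n = -2*2/3 = -⅓*4 = -4/3 ≈ -1.3333)
W(q) = 4*q² (W(q) = (2*q)² = 4*q²)
y = √13 ≈ 3.6056
D(d) = 64/9 (D(d) = (-4/3 + 4*1²)² = (-4/3 + 4*1)² = (-4/3 + 4)² = (8/3)² = 64/9)
(2771 + D(y)) + 1717 = (2771 + 64/9) + 1717 = 25003/9 + 1717 = 40456/9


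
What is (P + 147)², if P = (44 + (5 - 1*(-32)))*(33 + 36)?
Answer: 32901696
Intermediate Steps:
P = 5589 (P = (44 + (5 + 32))*69 = (44 + 37)*69 = 81*69 = 5589)
(P + 147)² = (5589 + 147)² = 5736² = 32901696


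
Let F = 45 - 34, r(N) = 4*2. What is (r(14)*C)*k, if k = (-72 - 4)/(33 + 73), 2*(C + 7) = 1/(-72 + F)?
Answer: 129960/3233 ≈ 40.198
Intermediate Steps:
r(N) = 8
F = 11
C = -855/122 (C = -7 + 1/(2*(-72 + 11)) = -7 + (½)/(-61) = -7 + (½)*(-1/61) = -7 - 1/122 = -855/122 ≈ -7.0082)
k = -38/53 (k = -76/106 = -76*1/106 = -38/53 ≈ -0.71698)
(r(14)*C)*k = (8*(-855/122))*(-38/53) = -3420/61*(-38/53) = 129960/3233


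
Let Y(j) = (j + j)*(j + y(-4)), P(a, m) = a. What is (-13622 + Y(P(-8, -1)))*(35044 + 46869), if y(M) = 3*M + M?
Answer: -1084364294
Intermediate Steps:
y(M) = 4*M
Y(j) = 2*j*(-16 + j) (Y(j) = (j + j)*(j + 4*(-4)) = (2*j)*(j - 16) = (2*j)*(-16 + j) = 2*j*(-16 + j))
(-13622 + Y(P(-8, -1)))*(35044 + 46869) = (-13622 + 2*(-8)*(-16 - 8))*(35044 + 46869) = (-13622 + 2*(-8)*(-24))*81913 = (-13622 + 384)*81913 = -13238*81913 = -1084364294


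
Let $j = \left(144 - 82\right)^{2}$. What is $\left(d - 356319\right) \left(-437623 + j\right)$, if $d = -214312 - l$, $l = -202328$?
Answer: $159762107037$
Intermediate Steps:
$d = -11984$ ($d = -214312 - -202328 = -214312 + 202328 = -11984$)
$j = 3844$ ($j = 62^{2} = 3844$)
$\left(d - 356319\right) \left(-437623 + j\right) = \left(-11984 - 356319\right) \left(-437623 + 3844\right) = \left(-368303\right) \left(-433779\right) = 159762107037$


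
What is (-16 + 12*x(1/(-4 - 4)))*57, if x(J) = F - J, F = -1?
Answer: -3021/2 ≈ -1510.5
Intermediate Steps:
x(J) = -1 - J
(-16 + 12*x(1/(-4 - 4)))*57 = (-16 + 12*(-1 - 1/(-4 - 4)))*57 = (-16 + 12*(-1 - 1/(-8)))*57 = (-16 + 12*(-1 - 1*(-1/8)))*57 = (-16 + 12*(-1 + 1/8))*57 = (-16 + 12*(-7/8))*57 = (-16 - 21/2)*57 = -53/2*57 = -3021/2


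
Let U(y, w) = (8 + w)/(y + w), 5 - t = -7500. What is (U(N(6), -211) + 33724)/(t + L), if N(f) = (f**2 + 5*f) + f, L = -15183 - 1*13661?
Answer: -520871/329569 ≈ -1.5805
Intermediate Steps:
L = -28844 (L = -15183 - 13661 = -28844)
N(f) = f**2 + 6*f
t = 7505 (t = 5 - 1*(-7500) = 5 + 7500 = 7505)
U(y, w) = (8 + w)/(w + y)
(U(N(6), -211) + 33724)/(t + L) = ((8 - 211)/(-211 + 6*(6 + 6)) + 33724)/(7505 - 28844) = (-203/(-211 + 6*12) + 33724)/(-21339) = (-203/(-211 + 72) + 33724)*(-1/21339) = (-203/(-139) + 33724)*(-1/21339) = (-1/139*(-203) + 33724)*(-1/21339) = (203/139 + 33724)*(-1/21339) = (4687839/139)*(-1/21339) = -520871/329569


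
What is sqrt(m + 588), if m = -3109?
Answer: I*sqrt(2521) ≈ 50.21*I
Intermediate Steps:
sqrt(m + 588) = sqrt(-3109 + 588) = sqrt(-2521) = I*sqrt(2521)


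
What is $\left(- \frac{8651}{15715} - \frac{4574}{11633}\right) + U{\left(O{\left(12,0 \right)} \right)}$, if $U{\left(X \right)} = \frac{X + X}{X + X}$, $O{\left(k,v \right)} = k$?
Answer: $\frac{10295102}{182812595} \approx 0.056315$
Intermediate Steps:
$U{\left(X \right)} = 1$ ($U{\left(X \right)} = \frac{2 X}{2 X} = 2 X \frac{1}{2 X} = 1$)
$\left(- \frac{8651}{15715} - \frac{4574}{11633}\right) + U{\left(O{\left(12,0 \right)} \right)} = \left(- \frac{8651}{15715} - \frac{4574}{11633}\right) + 1 = - \frac{172517493}{182812595} + 1 = \frac{10295102}{182812595}$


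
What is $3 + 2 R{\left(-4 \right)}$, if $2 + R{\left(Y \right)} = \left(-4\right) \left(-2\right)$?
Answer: $15$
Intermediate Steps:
$R{\left(Y \right)} = 6$ ($R{\left(Y \right)} = -2 - -8 = -2 + 8 = 6$)
$3 + 2 R{\left(-4 \right)} = 3 + 2 \cdot 6 = 3 + 12 = 15$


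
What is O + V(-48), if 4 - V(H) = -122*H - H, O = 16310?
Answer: 10410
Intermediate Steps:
V(H) = 4 + 123*H (V(H) = 4 - (-122*H - H) = 4 - (-123)*H = 4 + 123*H)
O + V(-48) = 16310 + (4 + 123*(-48)) = 16310 + (4 - 5904) = 16310 - 5900 = 10410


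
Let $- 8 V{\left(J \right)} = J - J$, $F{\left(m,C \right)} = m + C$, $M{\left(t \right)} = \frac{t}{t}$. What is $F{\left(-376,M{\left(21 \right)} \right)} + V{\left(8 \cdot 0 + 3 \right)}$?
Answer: $-375$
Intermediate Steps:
$M{\left(t \right)} = 1$
$F{\left(m,C \right)} = C + m$
$V{\left(J \right)} = 0$ ($V{\left(J \right)} = - \frac{J - J}{8} = \left(- \frac{1}{8}\right) 0 = 0$)
$F{\left(-376,M{\left(21 \right)} \right)} + V{\left(8 \cdot 0 + 3 \right)} = \left(1 - 376\right) + 0 = -375 + 0 = -375$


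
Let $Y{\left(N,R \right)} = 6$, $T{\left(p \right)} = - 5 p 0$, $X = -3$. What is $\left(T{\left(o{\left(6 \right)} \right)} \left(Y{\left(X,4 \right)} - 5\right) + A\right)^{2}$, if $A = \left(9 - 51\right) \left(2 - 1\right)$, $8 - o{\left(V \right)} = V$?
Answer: $1764$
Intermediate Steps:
$o{\left(V \right)} = 8 - V$
$A = -42$ ($A = \left(-42\right) 1 = -42$)
$T{\left(p \right)} = 0$
$\left(T{\left(o{\left(6 \right)} \right)} \left(Y{\left(X,4 \right)} - 5\right) + A\right)^{2} = \left(0 \left(6 - 5\right) - 42\right)^{2} = \left(0 \cdot 1 - 42\right)^{2} = \left(0 - 42\right)^{2} = \left(-42\right)^{2} = 1764$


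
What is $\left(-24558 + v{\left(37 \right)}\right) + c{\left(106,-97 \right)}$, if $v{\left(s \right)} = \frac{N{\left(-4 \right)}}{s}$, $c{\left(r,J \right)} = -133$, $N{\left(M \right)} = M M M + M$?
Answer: $- \frac{913635}{37} \approx -24693.0$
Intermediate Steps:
$N{\left(M \right)} = M + M^{3}$ ($N{\left(M \right)} = M^{2} M + M = M^{3} + M = M + M^{3}$)
$v{\left(s \right)} = - \frac{68}{s}$ ($v{\left(s \right)} = \frac{-4 + \left(-4\right)^{3}}{s} = \frac{-4 - 64}{s} = - \frac{68}{s}$)
$\left(-24558 + v{\left(37 \right)}\right) + c{\left(106,-97 \right)} = \left(-24558 - \frac{68}{37}\right) - 133 = - \frac{908714}{37} - 133 = - \frac{913635}{37}$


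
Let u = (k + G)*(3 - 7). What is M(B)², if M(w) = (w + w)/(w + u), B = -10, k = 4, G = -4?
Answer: 4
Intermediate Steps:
u = 0 (u = (4 - 4)*(3 - 7) = 0*(-4) = 0)
M(w) = 2 (M(w) = (w + w)/(w + 0) = (2*w)/w = 2)
M(B)² = 2² = 4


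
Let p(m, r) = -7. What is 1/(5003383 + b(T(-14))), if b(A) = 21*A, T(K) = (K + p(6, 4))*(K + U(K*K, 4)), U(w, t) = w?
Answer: 1/4923121 ≈ 2.0312e-7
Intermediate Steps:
T(K) = (-7 + K)*(K + K**2) (T(K) = (K - 7)*(K + K*K) = (-7 + K)*(K + K**2))
1/(5003383 + b(T(-14))) = 1/(5003383 + 21*(-14*(-7 + (-14)**2 - 6*(-14)))) = 1/(5003383 + 21*(-14*(-7 + 196 + 84))) = 1/(5003383 + 21*(-14*273)) = 1/(5003383 + 21*(-3822)) = 1/(5003383 - 80262) = 1/4923121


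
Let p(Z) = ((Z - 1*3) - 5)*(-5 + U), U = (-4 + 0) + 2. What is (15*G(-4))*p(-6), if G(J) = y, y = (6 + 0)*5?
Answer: 44100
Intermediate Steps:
U = -2 (U = -4 + 2 = -2)
y = 30 (y = 6*5 = 30)
G(J) = 30
p(Z) = 56 - 7*Z (p(Z) = ((Z - 1*3) - 5)*(-5 - 2) = ((Z - 3) - 5)*(-7) = ((-3 + Z) - 5)*(-7) = (-8 + Z)*(-7) = 56 - 7*Z)
(15*G(-4))*p(-6) = (15*30)*(56 - 7*(-6)) = 450*(56 + 42) = 450*98 = 44100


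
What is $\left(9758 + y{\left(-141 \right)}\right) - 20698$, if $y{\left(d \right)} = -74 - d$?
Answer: $-10873$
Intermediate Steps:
$\left(9758 + y{\left(-141 \right)}\right) - 20698 = \left(9758 - -67\right) - 20698 = \left(9758 + \left(-74 + 141\right)\right) - 20698 = \left(9758 + 67\right) - 20698 = 9825 - 20698 = -10873$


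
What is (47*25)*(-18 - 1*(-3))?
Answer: -17625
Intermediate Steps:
(47*25)*(-18 - 1*(-3)) = 1175*(-18 + 3) = 1175*(-15) = -17625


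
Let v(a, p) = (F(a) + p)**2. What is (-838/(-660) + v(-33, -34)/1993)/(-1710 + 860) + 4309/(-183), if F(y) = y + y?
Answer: -803214998587/34101226500 ≈ -23.554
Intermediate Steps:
F(y) = 2*y
v(a, p) = (p + 2*a)**2 (v(a, p) = (2*a + p)**2 = (p + 2*a)**2)
(-838/(-660) + v(-33, -34)/1993)/(-1710 + 860) + 4309/(-183) = (-838/(-660) + (-34 + 2*(-33))**2/1993)/(-1710 + 860) + 4309/(-183) = (-838*(-1/660) + (-34 - 66)**2*(1/1993))/(-850) + 4309*(-1/183) = (419/330 + (-100)**2*(1/1993))*(-1/850) - 4309/183 = (419/330 + 10000*(1/1993))*(-1/850) - 4309/183 = (419/330 + 10000/1993)*(-1/850) - 4309/183 = (4135067/657690)*(-1/850) - 4309/183 = -4135067/559036500 - 4309/183 = -803214998587/34101226500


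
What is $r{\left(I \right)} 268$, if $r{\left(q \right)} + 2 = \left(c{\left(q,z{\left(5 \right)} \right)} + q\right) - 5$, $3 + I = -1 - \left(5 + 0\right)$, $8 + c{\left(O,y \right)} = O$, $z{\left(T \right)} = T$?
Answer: $-8844$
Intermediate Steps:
$c{\left(O,y \right)} = -8 + O$
$I = -9$ ($I = -3 - 6 = -9$)
$r{\left(q \right)} = -15 + 2 q$ ($r{\left(q \right)} = -2 + \left(\left(\left(-8 + q\right) + q\right) - 5\right) = -2 + \left(\left(-8 + 2 q\right) - 5\right) = -2 + \left(-13 + 2 q\right) = -15 + 2 q$)
$r{\left(I \right)} 268 = \left(-15 + 2 \left(-9\right)\right) 268 = \left(-15 - 18\right) 268 = \left(-33\right) 268 = -8844$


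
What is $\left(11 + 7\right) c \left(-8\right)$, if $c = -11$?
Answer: $1584$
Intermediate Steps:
$\left(11 + 7\right) c \left(-8\right) = \left(11 + 7\right) \left(-11\right) \left(-8\right) = 18 \left(-11\right) \left(-8\right) = \left(-198\right) \left(-8\right) = 1584$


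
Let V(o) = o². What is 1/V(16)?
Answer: 1/256 ≈ 0.0039063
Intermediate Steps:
1/V(16) = 1/(16²) = 1/256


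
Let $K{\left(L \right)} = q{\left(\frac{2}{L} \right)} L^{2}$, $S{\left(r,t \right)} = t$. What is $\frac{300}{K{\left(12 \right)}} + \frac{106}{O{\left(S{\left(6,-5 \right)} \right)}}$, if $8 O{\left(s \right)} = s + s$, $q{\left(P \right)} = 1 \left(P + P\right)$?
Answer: $- \frac{1571}{20} \approx -78.55$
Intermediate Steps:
$q{\left(P \right)} = 2 P$ ($q{\left(P \right)} = 1 \cdot 2 P = 2 P$)
$O{\left(s \right)} = \frac{s}{4}$ ($O{\left(s \right)} = \frac{s + s}{8} = \frac{2 s}{8} = \frac{s}{4}$)
$K{\left(L \right)} = 4 L$ ($K{\left(L \right)} = 2 \frac{2}{L} L^{2} = \frac{4}{L} L^{2} = 4 L$)
$\frac{300}{K{\left(12 \right)}} + \frac{106}{O{\left(S{\left(6,-5 \right)} \right)}} = \frac{300}{4 \cdot 12} + \frac{106}{\frac{1}{4} \left(-5\right)} = \frac{300}{48} + \frac{106}{- \frac{5}{4}} = 300 \cdot \frac{1}{48} + 106 \left(- \frac{4}{5}\right) = \frac{25}{4} - \frac{424}{5} = - \frac{1571}{20}$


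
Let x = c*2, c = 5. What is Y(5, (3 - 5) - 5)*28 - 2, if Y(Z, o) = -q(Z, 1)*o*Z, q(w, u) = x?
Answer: 9798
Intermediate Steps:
x = 10 (x = 5*2 = 10)
q(w, u) = 10
Y(Z, o) = -10*Z*o (Y(Z, o) = -10*o*Z = -10*Z*o)
Y(5, (3 - 5) - 5)*28 - 2 = -10*5*((3 - 5) - 5)*28 - 2 = -10*5*(-2 - 5)*28 - 2 = -10*5*(-7)*28 - 2 = 350*28 - 2 = 9800 - 2 = 9798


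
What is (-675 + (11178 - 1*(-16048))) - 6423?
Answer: 20128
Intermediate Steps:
(-675 + (11178 - 1*(-16048))) - 6423 = (-675 + (11178 + 16048)) - 6423 = (-675 + 27226) - 6423 = 26551 - 6423 = 20128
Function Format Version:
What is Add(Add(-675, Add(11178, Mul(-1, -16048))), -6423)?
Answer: 20128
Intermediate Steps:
Add(Add(-675, Add(11178, Mul(-1, -16048))), -6423) = Add(Add(-675, Add(11178, 16048)), -6423) = Add(Add(-675, 27226), -6423) = Add(26551, -6423) = 20128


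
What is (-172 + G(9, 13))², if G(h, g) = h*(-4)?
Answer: 43264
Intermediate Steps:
G(h, g) = -4*h
(-172 + G(9, 13))² = (-172 - 4*9)² = (-172 - 36)² = (-208)² = 43264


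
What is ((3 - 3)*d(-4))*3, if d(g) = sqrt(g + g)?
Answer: 0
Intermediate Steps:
d(g) = sqrt(2)*sqrt(g) (d(g) = sqrt(2*g) = sqrt(2)*sqrt(g))
((3 - 3)*d(-4))*3 = ((3 - 3)*(sqrt(2)*sqrt(-4)))*3 = (0*(sqrt(2)*(2*I)))*3 = (0*(2*I*sqrt(2)))*3 = 0*3 = 0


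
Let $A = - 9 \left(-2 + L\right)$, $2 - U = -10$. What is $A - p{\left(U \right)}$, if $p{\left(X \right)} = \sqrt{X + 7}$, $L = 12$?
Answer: $-90 - \sqrt{19} \approx -94.359$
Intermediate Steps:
$U = 12$ ($U = 2 - -10 = 2 + 10 = 12$)
$A = -90$ ($A = - 9 \left(-2 + 12\right) = \left(-9\right) 10 = -90$)
$p{\left(X \right)} = \sqrt{7 + X}$
$A - p{\left(U \right)} = -90 - \sqrt{7 + 12} = -90 - \sqrt{19}$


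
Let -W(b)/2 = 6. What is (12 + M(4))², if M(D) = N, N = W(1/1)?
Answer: 0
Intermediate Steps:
W(b) = -12 (W(b) = -2*6 = -12)
N = -12
M(D) = -12
(12 + M(4))² = (12 - 12)² = 0² = 0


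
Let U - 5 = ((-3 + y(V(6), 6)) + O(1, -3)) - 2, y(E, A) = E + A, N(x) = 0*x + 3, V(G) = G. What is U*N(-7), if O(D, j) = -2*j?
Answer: 54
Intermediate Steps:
N(x) = 3 (N(x) = 0 + 3 = 3)
y(E, A) = A + E
U = 18 (U = 5 + (((-3 + (6 + 6)) - 2*(-3)) - 2) = 5 + (((-3 + 12) + 6) - 2) = 5 + ((9 + 6) - 2) = 5 + (15 - 2) = 5 + 13 = 18)
U*N(-7) = 18*3 = 54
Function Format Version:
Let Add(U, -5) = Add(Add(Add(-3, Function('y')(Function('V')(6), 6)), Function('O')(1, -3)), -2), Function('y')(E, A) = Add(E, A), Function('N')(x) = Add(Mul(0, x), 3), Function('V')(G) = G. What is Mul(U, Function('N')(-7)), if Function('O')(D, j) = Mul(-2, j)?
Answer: 54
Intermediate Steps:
Function('N')(x) = 3 (Function('N')(x) = Add(0, 3) = 3)
Function('y')(E, A) = Add(A, E)
U = 18 (U = Add(5, Add(Add(Add(-3, Add(6, 6)), Mul(-2, -3)), -2)) = Add(5, Add(Add(Add(-3, 12), 6), -2)) = Add(5, Add(Add(9, 6), -2)) = Add(5, Add(15, -2)) = Add(5, 13) = 18)
Mul(U, Function('N')(-7)) = Mul(18, 3) = 54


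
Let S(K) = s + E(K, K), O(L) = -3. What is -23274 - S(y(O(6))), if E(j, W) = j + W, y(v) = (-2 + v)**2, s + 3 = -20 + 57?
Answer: -23358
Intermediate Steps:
s = 34 (s = -3 + (-20 + 57) = -3 + 37 = 34)
E(j, W) = W + j
S(K) = 34 + 2*K (S(K) = 34 + (K + K) = 34 + 2*K)
-23274 - S(y(O(6))) = -23274 - (34 + 2*(-2 - 3)**2) = -23274 - (34 + 2*(-5)**2) = -23274 - (34 + 2*25) = -23274 - (34 + 50) = -23274 - 1*84 = -23274 - 84 = -23358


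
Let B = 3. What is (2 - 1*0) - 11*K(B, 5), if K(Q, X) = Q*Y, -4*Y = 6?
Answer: 103/2 ≈ 51.500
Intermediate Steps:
Y = -3/2 (Y = -¼*6 = -3/2 ≈ -1.5000)
K(Q, X) = -3*Q/2 (K(Q, X) = Q*(-3/2) = -3*Q/2)
(2 - 1*0) - 11*K(B, 5) = (2 - 1*0) - (-33)*3/2 = (2 + 0) - 11*(-9/2) = 2 + 99/2 = 103/2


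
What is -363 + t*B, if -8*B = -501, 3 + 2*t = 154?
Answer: 69843/16 ≈ 4365.2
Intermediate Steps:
t = 151/2 (t = -3/2 + (½)*154 = -3/2 + 77 = 151/2 ≈ 75.500)
B = 501/8 (B = -⅛*(-501) = 501/8 ≈ 62.625)
-363 + t*B = -363 + (151/2)*(501/8) = -363 + 75651/16 = 69843/16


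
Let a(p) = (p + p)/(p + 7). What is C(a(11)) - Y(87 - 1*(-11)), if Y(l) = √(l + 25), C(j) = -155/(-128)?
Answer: 155/128 - √123 ≈ -9.8796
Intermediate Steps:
a(p) = 2*p/(7 + p) (a(p) = (2*p)/(7 + p) = 2*p/(7 + p))
C(j) = 155/128 (C(j) = -155*(-1/128) = 155/128)
Y(l) = √(25 + l)
C(a(11)) - Y(87 - 1*(-11)) = 155/128 - √(25 + (87 - 1*(-11))) = 155/128 - √(25 + (87 + 11)) = 155/128 - √(25 + 98) = 155/128 - √123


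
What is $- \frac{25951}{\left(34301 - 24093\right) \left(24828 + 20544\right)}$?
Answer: $- \frac{25951}{463157376} \approx -5.6031 \cdot 10^{-5}$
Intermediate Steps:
$- \frac{25951}{\left(34301 - 24093\right) \left(24828 + 20544\right)} = - \frac{25951}{10208 \cdot 45372} = - \frac{25951}{463157376}$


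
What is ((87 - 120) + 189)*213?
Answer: 33228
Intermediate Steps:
((87 - 120) + 189)*213 = (-33 + 189)*213 = 156*213 = 33228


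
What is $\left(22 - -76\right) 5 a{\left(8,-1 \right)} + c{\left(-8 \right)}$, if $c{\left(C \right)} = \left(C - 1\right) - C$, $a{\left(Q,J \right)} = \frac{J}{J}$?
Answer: $489$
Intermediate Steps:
$a{\left(Q,J \right)} = 1$
$c{\left(C \right)} = -1$ ($c{\left(C \right)} = \left(C - 1\right) - C = \left(-1 + C\right) - C = -1$)
$\left(22 - -76\right) 5 a{\left(8,-1 \right)} + c{\left(-8 \right)} = \left(22 - -76\right) 5 \cdot 1 - 1 = \left(22 + 76\right) 5 - 1 = 98 \cdot 5 - 1 = 490 - 1 = 489$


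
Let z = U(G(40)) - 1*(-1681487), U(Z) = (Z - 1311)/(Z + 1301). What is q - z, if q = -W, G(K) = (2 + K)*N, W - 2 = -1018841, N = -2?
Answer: -806441221/1217 ≈ -6.6265e+5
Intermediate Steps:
W = -1018839 (W = 2 - 1018841 = -1018839)
G(K) = -4 - 2*K (G(K) = (2 + K)*(-2) = -4 - 2*K)
U(Z) = (-1311 + Z)/(1301 + Z)
q = 1018839 (q = -1*(-1018839) = 1018839)
z = 2046368284/1217 (z = (-1311 + (-4 - 2*40))/(1301 + (-4 - 2*40)) - 1*(-1681487) = (-1311 + (-4 - 80))/(1301 + (-4 - 80)) + 1681487 = (-1311 - 84)/(1301 - 84) + 1681487 = -1395/1217 + 1681487 = 2046368284/1217 ≈ 1.6815e+6)
q - z = 1018839 - 1*2046368284/1217 = 1018839 - 2046368284/1217 = -806441221/1217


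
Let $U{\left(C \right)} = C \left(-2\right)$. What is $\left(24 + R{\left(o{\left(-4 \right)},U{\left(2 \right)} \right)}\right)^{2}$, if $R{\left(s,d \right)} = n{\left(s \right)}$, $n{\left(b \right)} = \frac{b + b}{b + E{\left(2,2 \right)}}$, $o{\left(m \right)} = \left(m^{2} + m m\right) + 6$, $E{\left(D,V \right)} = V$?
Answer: $\frac{67081}{100} \approx 670.81$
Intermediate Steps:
$U{\left(C \right)} = - 2 C$
$o{\left(m \right)} = 6 + 2 m^{2}$ ($o{\left(m \right)} = \left(m^{2} + m^{2}\right) + 6 = 2 m^{2} + 6 = 6 + 2 m^{2}$)
$n{\left(b \right)} = \frac{2 b}{2 + b}$ ($n{\left(b \right)} = \frac{b + b}{b + 2} = \frac{2 b}{2 + b}$)
$R{\left(s,d \right)} = \frac{2 s}{2 + s}$
$\left(24 + R{\left(o{\left(-4 \right)},U{\left(2 \right)} \right)}\right)^{2} = \left(24 + \frac{2 \left(6 + 2 \left(-4\right)^{2}\right)}{2 + \left(6 + 2 \left(-4\right)^{2}\right)}\right)^{2} = \left(24 + \frac{2 \left(6 + 2 \cdot 16\right)}{2 + \left(6 + 2 \cdot 16\right)}\right)^{2} = \left(24 + \frac{2 \left(6 + 32\right)}{2 + \left(6 + 32\right)}\right)^{2} = \left(24 + 2 \cdot 38 \frac{1}{2 + 38}\right)^{2} = \left(24 + 2 \cdot 38 \cdot \frac{1}{40}\right)^{2} = \left(24 + \frac{19}{10}\right)^{2} = \left(\frac{259}{10}\right)^{2} = \frac{67081}{100}$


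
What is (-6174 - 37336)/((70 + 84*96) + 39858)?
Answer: -21755/23996 ≈ -0.90661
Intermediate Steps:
(-6174 - 37336)/((70 + 84*96) + 39858) = -43510/((70 + 8064) + 39858) = -43510/(8134 + 39858) = -43510/47992 = -43510*1/47992 = -21755/23996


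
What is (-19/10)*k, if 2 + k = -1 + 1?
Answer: 19/5 ≈ 3.8000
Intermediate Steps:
k = -2 (k = -2 + (-1 + 1) = -2 + 0 = -2)
(-19/10)*k = -19/10*(-2) = 19/5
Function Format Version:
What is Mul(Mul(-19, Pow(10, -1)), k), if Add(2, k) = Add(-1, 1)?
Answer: Rational(19, 5) ≈ 3.8000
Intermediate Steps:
k = -2 (k = Add(-2, Add(-1, 1)) = Add(-2, 0) = -2)
Mul(Mul(-19, Pow(10, -1)), k) = Mul(Mul(-19, Pow(10, -1)), -2) = Mul(Mul(-19, Rational(1, 10)), -2) = Mul(Rational(-19, 10), -2) = Rational(19, 5)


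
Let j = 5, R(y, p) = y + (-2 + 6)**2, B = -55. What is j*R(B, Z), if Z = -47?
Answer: -195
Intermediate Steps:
R(y, p) = 16 + y (R(y, p) = y + 4**2 = y + 16 = 16 + y)
j*R(B, Z) = 5*(16 - 55) = 5*(-39) = -195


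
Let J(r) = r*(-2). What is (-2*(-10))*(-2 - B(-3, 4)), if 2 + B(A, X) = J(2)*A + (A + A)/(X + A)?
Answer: -120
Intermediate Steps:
J(r) = -2*r
B(A, X) = -2 - 4*A + 2*A/(A + X) (B(A, X) = -2 + ((-2*2)*A + (A + A)/(X + A)) = -2 + (-4*A + (2*A)/(A + X)) = -2 + (-4*A + 2*A/(A + X)) = -2 - 4*A + 2*A/(A + X))
(-2*(-10))*(-2 - B(-3, 4)) = (-2*(-10))*(-2 - 2*(-1*4 - 2*(-3)**2 - 2*(-3)*4)/(-3 + 4)) = 20*(-2 - 2*(-4 - 2*9 + 24)/1) = 20*(-2 - 2*(-4 - 18 + 24)) = 20*(-2 - 2*2) = 20*(-2 - 1*4) = 20*(-2 - 4) = 20*(-6) = -120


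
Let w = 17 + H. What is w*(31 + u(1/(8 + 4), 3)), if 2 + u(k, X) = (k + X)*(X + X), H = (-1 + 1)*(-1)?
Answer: 1615/2 ≈ 807.50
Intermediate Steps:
H = 0 (H = 0*(-1) = 0)
w = 17 (w = 17 + 0 = 17)
u(k, X) = -2 + 2*X*(X + k) (u(k, X) = -2 + (k + X)*(X + X) = -2 + (X + k)*(2*X) = -2 + 2*X*(X + k))
w*(31 + u(1/(8 + 4), 3)) = 17*(31 + (-2 + 2*3² + 2*3/(8 + 4))) = 17*(31 + (-2 + 2*9 + 2*3/12)) = 17*(31 + (-2 + 18 + 2*3*(1/12))) = 17*(31 + (-2 + 18 + ½)) = 17*(31 + 33/2) = 17*(95/2) = 1615/2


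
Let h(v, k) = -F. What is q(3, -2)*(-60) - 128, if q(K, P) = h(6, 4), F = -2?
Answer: -248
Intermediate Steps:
h(v, k) = 2 (h(v, k) = -1*(-2) = 2)
q(K, P) = 2
q(3, -2)*(-60) - 128 = 2*(-60) - 128 = -120 - 128 = -248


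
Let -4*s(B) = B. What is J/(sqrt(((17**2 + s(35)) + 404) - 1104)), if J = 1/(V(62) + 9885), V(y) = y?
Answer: -2*I*sqrt(1679)/16701013 ≈ -4.907e-6*I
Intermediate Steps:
s(B) = -B/4
J = 1/9947 (J = 1/(62 + 9885) = 1/9947 ≈ 0.00010053)
J/(sqrt(((17**2 + s(35)) + 404) - 1104)) = 1/(9947*(sqrt(((17**2 - 1/4*35) + 404) - 1104))) = 1/(9947*(sqrt(((289 - 35/4) + 404) - 1104))) = 1/(9947*(sqrt((1121/4 + 404) - 1104))) = 1/(9947*(sqrt(2737/4 - 1104))) = 1/(9947*(sqrt(-1679/4))) = 1/(9947*((I*sqrt(1679)/2))) = (-2*I*sqrt(1679)/1679)/9947 = -2*I*sqrt(1679)/16701013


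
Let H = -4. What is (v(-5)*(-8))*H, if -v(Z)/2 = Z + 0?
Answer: 320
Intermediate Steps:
v(Z) = -2*Z (v(Z) = -2*(Z + 0) = -2*Z)
(v(-5)*(-8))*H = (-2*(-5)*(-8))*(-4) = (10*(-8))*(-4) = -80*(-4) = 320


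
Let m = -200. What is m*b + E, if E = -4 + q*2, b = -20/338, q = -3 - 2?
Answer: -366/169 ≈ -2.1657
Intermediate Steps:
q = -5
b = -10/169 (b = -20*1/338 = -10/169 ≈ -0.059172)
E = -14 (E = -4 - 5*2 = -4 - 10 = -14)
m*b + E = -200*(-10/169) - 14 = 2000/169 - 14 = -366/169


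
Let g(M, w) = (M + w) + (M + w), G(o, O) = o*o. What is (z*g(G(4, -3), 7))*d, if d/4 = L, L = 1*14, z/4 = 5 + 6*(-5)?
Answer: -257600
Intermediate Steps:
G(o, O) = o²
g(M, w) = 2*M + 2*w
z = -100 (z = 4*(5 + 6*(-5)) = 4*(5 - 30) = 4*(-25) = -100)
L = 14
d = 56 (d = 4*14 = 56)
(z*g(G(4, -3), 7))*d = -100*(2*4² + 2*7)*56 = -100*(2*16 + 14)*56 = -100*(32 + 14)*56 = -100*46*56 = -4600*56 = -257600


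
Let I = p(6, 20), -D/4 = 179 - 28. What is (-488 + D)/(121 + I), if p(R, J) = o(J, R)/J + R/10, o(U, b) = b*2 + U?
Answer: -195/22 ≈ -8.8636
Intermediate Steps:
D = -604 (D = -4*(179 - 28) = -4*151 = -604)
o(U, b) = U + 2*b (o(U, b) = 2*b + U = U + 2*b)
p(R, J) = R/10 + (J + 2*R)/J (p(R, J) = (J + 2*R)/J + R/10 = R/10 + (J + 2*R)/J)
I = 11/5 (I = 1 + (⅒)*6 + 2*6/20 = 1 + ⅗ + 2*6*(1/20) = 1 + ⅗ + ⅗ = 11/5 ≈ 2.2000)
(-488 + D)/(121 + I) = (-488 - 604)/(121 + 11/5) = -1092/616/5 = -1092*5/616 = -195/22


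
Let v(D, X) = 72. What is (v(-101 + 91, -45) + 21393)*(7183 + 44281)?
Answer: 1104674760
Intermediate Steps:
(v(-101 + 91, -45) + 21393)*(7183 + 44281) = (72 + 21393)*(7183 + 44281) = 21465*51464 = 1104674760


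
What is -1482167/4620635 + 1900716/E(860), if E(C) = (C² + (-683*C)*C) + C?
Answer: -37819847330672/116533879441295 ≈ -0.32454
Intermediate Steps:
E(C) = C - 682*C² (E(C) = (C² - 683*C²) + C = -682*C² + C = C - 682*C²)
-1482167/4620635 + 1900716/E(860) = -1482167/4620635 + 1900716/((860*(1 - 682*860))) = -1482167*1/4620635 + 1900716/((860*(1 - 586520))) = -1482167/4620635 + 1900716/((860*(-586519))) = -1482167/4620635 + 1900716/(-504406340) = -1482167/4620635 + 1900716*(-1/504406340) = -1482167/4620635 - 475179/126101585 = -37819847330672/116533879441295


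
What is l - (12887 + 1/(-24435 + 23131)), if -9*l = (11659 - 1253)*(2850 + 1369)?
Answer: -57400641679/11736 ≈ -4.8910e+6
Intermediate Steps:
l = -43902914/9 (l = -(11659 - 1253)*(2850 + 1369)/9 = -10406*4219/9 = -⅑*43902914 = -43902914/9 ≈ -4.8781e+6)
l - (12887 + 1/(-24435 + 23131)) = -43902914/9 - (12887 + 1/(-24435 + 23131)) = -43902914/9 - (12887 + 1/(-1304)) = -43902914/9 - (12887 - 1/1304) = -43902914/9 - 1*16804647/1304 = -43902914/9 - 16804647/1304 = -57400641679/11736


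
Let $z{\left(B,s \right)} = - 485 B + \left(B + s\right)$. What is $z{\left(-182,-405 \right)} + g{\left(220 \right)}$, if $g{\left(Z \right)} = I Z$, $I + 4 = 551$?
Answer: $208023$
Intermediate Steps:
$I = 547$ ($I = -4 + 551 = 547$)
$g{\left(Z \right)} = 547 Z$
$z{\left(B,s \right)} = s - 484 B$
$z{\left(-182,-405 \right)} + g{\left(220 \right)} = \left(-405 - -88088\right) + 547 \cdot 220 = \left(-405 + 88088\right) + 120340 = 87683 + 120340 = 208023$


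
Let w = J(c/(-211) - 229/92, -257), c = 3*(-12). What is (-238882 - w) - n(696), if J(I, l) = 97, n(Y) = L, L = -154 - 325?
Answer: -238500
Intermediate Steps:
c = -36
L = -479
n(Y) = -479
w = 97
(-238882 - w) - n(696) = (-238882 - 1*97) - 1*(-479) = (-238882 - 97) + 479 = -238979 + 479 = -238500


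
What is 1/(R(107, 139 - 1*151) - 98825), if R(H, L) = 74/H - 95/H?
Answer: -107/10574296 ≈ -1.0119e-5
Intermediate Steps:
R(H, L) = -21/H
1/(R(107, 139 - 1*151) - 98825) = 1/(-21/107 - 98825) = 1/(-10574296/107) = -107/10574296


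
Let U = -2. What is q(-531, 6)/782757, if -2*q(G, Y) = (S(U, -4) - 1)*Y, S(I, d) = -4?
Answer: 5/260919 ≈ 1.9163e-5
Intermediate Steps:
q(G, Y) = 5*Y/2 (q(G, Y) = -(-4 - 1)*Y/2 = -(-5)*Y/2 = 5*Y/2)
q(-531, 6)/782757 = ((5/2)*6)/782757 = 15*(1/782757) = 5/260919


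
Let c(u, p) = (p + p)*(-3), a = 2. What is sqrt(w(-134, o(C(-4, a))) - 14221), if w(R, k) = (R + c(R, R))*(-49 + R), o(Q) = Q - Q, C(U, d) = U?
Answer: I*sqrt(136831) ≈ 369.91*I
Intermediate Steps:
c(u, p) = -6*p (c(u, p) = (2*p)*(-3) = -6*p)
o(Q) = 0
w(R, k) = -5*R*(-49 + R) (w(R, k) = (R - 6*R)*(-49 + R) = (-5*R)*(-49 + R) = -5*R*(-49 + R))
sqrt(w(-134, o(C(-4, a))) - 14221) = sqrt(5*(-134)*(49 - 1*(-134)) - 14221) = sqrt(5*(-134)*(49 + 134) - 14221) = sqrt(5*(-134)*183 - 14221) = sqrt(-122610 - 14221) = sqrt(-136831) = I*sqrt(136831)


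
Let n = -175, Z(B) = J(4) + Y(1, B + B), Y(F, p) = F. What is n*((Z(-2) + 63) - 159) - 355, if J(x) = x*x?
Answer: 13470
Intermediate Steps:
J(x) = x**2
Z(B) = 17 (Z(B) = 4**2 + 1 = 16 + 1 = 17)
n*((Z(-2) + 63) - 159) - 355 = -175*((17 + 63) - 159) - 355 = -175*(80 - 159) - 355 = -175*(-79) - 355 = 13825 - 355 = 13470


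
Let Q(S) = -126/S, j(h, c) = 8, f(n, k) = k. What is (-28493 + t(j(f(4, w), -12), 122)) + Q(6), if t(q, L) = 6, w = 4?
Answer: -28508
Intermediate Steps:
(-28493 + t(j(f(4, w), -12), 122)) + Q(6) = (-28493 + 6) - 126/6 = -28487 - 126*1/6 = -28487 - 21 = -28508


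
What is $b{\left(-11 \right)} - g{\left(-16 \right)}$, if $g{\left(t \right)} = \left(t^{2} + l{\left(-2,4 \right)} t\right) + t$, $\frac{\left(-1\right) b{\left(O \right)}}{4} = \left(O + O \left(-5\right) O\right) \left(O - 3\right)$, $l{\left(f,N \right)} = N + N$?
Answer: $-34608$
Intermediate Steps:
$l{\left(f,N \right)} = 2 N$
$b{\left(O \right)} = - 4 \left(-3 + O\right) \left(O - 5 O^{2}\right)$ ($b{\left(O \right)} = - 4 \left(O + O \left(-5\right) O\right) \left(O - 3\right) = - 4 \left(O + - 5 O O\right) \left(-3 + O\right) = - 4 \left(O - 5 O^{2}\right) \left(-3 + O\right) = - 4 \left(-3 + O\right) \left(O - 5 O^{2}\right)$)
$g{\left(t \right)} = t^{2} + 9 t$ ($g{\left(t \right)} = \left(t^{2} + 2 \cdot 4 t\right) + t = \left(t^{2} + 8 t\right) + t = t^{2} + 9 t$)
$b{\left(-11 \right)} - g{\left(-16 \right)} = 4 \left(-11\right) \left(3 - -176 + 5 \left(-11\right)^{2}\right) - - 16 \left(9 - 16\right) = 4 \left(-11\right) \left(3 + 176 + 5 \cdot 121\right) - \left(-16\right) \left(-7\right) = 4 \left(-11\right) \left(3 + 176 + 605\right) - 112 = 4 \left(-11\right) 784 - 112 = -34496 - 112 = -34608$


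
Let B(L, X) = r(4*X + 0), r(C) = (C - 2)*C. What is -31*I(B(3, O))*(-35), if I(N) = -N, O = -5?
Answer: -477400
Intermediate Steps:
r(C) = C*(-2 + C) (r(C) = (-2 + C)*C = C*(-2 + C))
B(L, X) = 4*X*(-2 + 4*X) (B(L, X) = (4*X + 0)*(-2 + (4*X + 0)) = (4*X)*(-2 + 4*X) = 4*X*(-2 + 4*X))
-31*I(B(3, O))*(-35) = -(-31)*8*(-5)*(-1 + 2*(-5))*(-35) = -(-31)*8*(-5)*(-1 - 10)*(-35) = -(-31)*8*(-5)*(-11)*(-35) = -(-31)*440*(-35) = -31*(-440)*(-35) = 13640*(-35) = -477400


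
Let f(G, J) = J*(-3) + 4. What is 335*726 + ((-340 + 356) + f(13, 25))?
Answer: 243155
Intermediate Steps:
f(G, J) = 4 - 3*J (f(G, J) = -3*J + 4 = 4 - 3*J)
335*726 + ((-340 + 356) + f(13, 25)) = 335*726 + ((-340 + 356) + (4 - 3*25)) = 243210 + (16 + (4 - 75)) = 243210 + (16 - 71) = 243210 - 55 = 243155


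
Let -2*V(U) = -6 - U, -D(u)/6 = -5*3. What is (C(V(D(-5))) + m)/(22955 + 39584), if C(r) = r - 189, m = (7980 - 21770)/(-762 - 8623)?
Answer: -261899/117385703 ≈ -0.0022311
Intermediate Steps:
D(u) = 90 (D(u) = -(-30)*3 = -6*(-15) = 90)
V(U) = 3 + U/2 (V(U) = -(-6 - U)/2 = 3 + U/2)
m = 2758/1877 (m = -13790/(-9385) = -13790*(-1/9385) = 2758/1877 ≈ 1.4694)
C(r) = -189 + r
(C(V(D(-5))) + m)/(22955 + 39584) = ((-189 + (3 + (½)*90)) + 2758/1877)/(22955 + 39584) = ((-189 + (3 + 45)) + 2758/1877)/62539 = ((-189 + 48) + 2758/1877)*(1/62539) = (-141 + 2758/1877)*(1/62539) = -261899/1877*1/62539 = -261899/117385703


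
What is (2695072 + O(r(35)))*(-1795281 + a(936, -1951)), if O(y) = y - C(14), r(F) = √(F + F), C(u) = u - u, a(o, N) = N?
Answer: -4843669640704 - 1797232*√70 ≈ -4.8437e+12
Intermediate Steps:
C(u) = 0
r(F) = √2*√F (r(F) = √(2*F) = √2*√F)
O(y) = y (O(y) = y - 1*0 = y + 0 = y)
(2695072 + O(r(35)))*(-1795281 + a(936, -1951)) = (2695072 + √2*√35)*(-1795281 - 1951) = (2695072 + √70)*(-1797232) = -4843669640704 - 1797232*√70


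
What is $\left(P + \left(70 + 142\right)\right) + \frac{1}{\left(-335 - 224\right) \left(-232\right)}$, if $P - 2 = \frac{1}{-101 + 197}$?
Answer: $\frac{333055007}{1556256} \approx 214.01$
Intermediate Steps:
$P = \frac{193}{96}$ ($P = 2 + \frac{1}{-101 + 197} = 2 + \frac{1}{96} = \frac{193}{96} \approx 2.0104$)
$\left(P + \left(70 + 142\right)\right) + \frac{1}{\left(-335 - 224\right) \left(-232\right)} = \left(\frac{193}{96} + \left(70 + 142\right)\right) + \frac{1}{\left(-335 - 224\right) \left(-232\right)} = \left(\frac{193}{96} + 212\right) + \frac{1}{-559} \left(- \frac{1}{232}\right) = \frac{20545}{96} - - \frac{1}{129688} = \frac{20545}{96} + \frac{1}{129688} = \frac{333055007}{1556256}$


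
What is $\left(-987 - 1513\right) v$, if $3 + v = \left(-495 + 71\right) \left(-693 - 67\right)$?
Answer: $-805592500$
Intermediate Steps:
$v = 322237$ ($v = -3 + \left(-495 + 71\right) \left(-693 - 67\right) = -3 - -322240 = -3 + 322240 = 322237$)
$\left(-987 - 1513\right) v = \left(-987 - 1513\right) 322237 = \left(-2500\right) 322237 = -805592500$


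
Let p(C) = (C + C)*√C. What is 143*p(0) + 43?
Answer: 43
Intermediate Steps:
p(C) = 2*C^(3/2) (p(C) = (2*C)*√C = 2*C^(3/2))
143*p(0) + 43 = 143*(2*0^(3/2)) + 43 = 143*(2*0) + 43 = 143*0 + 43 = 0 + 43 = 43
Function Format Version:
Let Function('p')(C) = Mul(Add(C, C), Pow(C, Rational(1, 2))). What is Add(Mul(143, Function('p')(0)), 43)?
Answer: 43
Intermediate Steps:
Function('p')(C) = Mul(2, Pow(C, Rational(3, 2))) (Function('p')(C) = Mul(Mul(2, C), Pow(C, Rational(1, 2))) = Mul(2, Pow(C, Rational(3, 2))))
Add(Mul(143, Function('p')(0)), 43) = Add(Mul(143, Mul(2, Pow(0, Rational(3, 2)))), 43) = Add(Mul(143, Mul(2, 0)), 43) = Add(Mul(143, 0), 43) = Add(0, 43) = 43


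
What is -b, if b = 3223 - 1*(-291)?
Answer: -3514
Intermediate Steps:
b = 3514 (b = 3223 + 291 = 3514)
-b = -1*3514 = -3514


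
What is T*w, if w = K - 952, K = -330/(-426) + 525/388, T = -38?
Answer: 497174539/13774 ≈ 36095.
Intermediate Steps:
K = 58615/27548 (K = -330*(-1/426) + 525*(1/388) = 55/71 + 525/388 = 58615/27548 ≈ 2.1277)
w = -26167081/27548 (w = 58615/27548 - 952 = -26167081/27548 ≈ -949.87)
T*w = -38*(-26167081/27548) = 497174539/13774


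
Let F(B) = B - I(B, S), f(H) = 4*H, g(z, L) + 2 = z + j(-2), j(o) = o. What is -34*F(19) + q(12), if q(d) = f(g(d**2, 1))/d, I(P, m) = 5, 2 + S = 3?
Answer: -1288/3 ≈ -429.33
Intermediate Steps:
S = 1 (S = -2 + 3 = 1)
g(z, L) = -4 + z (g(z, L) = -2 + (z - 2) = -2 + (-2 + z) = -4 + z)
q(d) = (-16 + 4*d**2)/d (q(d) = (4*(-4 + d**2))/d = (-16 + 4*d**2)/d)
F(B) = -5 + B (F(B) = B - 1*5 = B - 5 = -5 + B)
-34*F(19) + q(12) = -34*(-5 + 19) + (-16/12 + 4*12) = -34*14 + (-16*1/12 + 48) = -476 + (-4/3 + 48) = -476 + 140/3 = -1288/3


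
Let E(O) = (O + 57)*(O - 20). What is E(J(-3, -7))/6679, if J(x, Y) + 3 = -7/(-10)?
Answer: -121981/667900 ≈ -0.18263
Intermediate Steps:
J(x, Y) = -23/10 (J(x, Y) = -3 - 7/(-10) = -3 - 7*(-1/10) = -3 + 7/10 = -23/10)
E(O) = (-20 + O)*(57 + O) (E(O) = (57 + O)*(-20 + O) = (-20 + O)*(57 + O))
E(J(-3, -7))/6679 = (-1140 + (-23/10)**2 + 37*(-23/10))/6679 = (-1140 + 529/100 - 851/10)*(1/6679) = -121981/100*1/6679 = -121981/667900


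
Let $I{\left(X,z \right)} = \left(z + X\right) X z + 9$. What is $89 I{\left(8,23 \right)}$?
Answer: $508457$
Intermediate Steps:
$I{\left(X,z \right)} = 9 + X z \left(X + z\right)$ ($I{\left(X,z \right)} = \left(X + z\right) X z + 9 = X \left(X + z\right) z + 9 = X z \left(X + z\right) + 9 = 9 + X z \left(X + z\right)$)
$89 I{\left(8,23 \right)} = 89 \left(9 + 8 \cdot 23^{2} + 23 \cdot 8^{2}\right) = 89 \left(9 + 8 \cdot 529 + 23 \cdot 64\right) = 89 \left(9 + 4232 + 1472\right) = 89 \cdot 5713 = 508457$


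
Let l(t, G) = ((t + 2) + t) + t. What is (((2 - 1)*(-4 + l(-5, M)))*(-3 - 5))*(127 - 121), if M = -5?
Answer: 816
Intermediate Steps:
l(t, G) = 2 + 3*t (l(t, G) = ((2 + t) + t) + t = (2 + 2*t) + t = 2 + 3*t)
(((2 - 1)*(-4 + l(-5, M)))*(-3 - 5))*(127 - 121) = (((2 - 1)*(-4 + (2 + 3*(-5))))*(-3 - 5))*(127 - 121) = ((1*(-4 + (2 - 15)))*(-8))*6 = ((1*(-4 - 13))*(-8))*6 = ((1*(-17))*(-8))*6 = -17*(-8)*6 = 136*6 = 816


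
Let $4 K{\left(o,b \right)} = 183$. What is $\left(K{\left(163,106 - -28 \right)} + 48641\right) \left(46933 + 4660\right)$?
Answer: $\frac{10047581971}{4} \approx 2.5119 \cdot 10^{9}$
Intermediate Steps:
$K{\left(o,b \right)} = \frac{183}{4}$ ($K{\left(o,b \right)} = \frac{1}{4} \cdot 183 = \frac{183}{4}$)
$\left(K{\left(163,106 - -28 \right)} + 48641\right) \left(46933 + 4660\right) = \left(\frac{183}{4} + 48641\right) \left(46933 + 4660\right) = \frac{194747}{4} \cdot 51593 = \frac{10047581971}{4}$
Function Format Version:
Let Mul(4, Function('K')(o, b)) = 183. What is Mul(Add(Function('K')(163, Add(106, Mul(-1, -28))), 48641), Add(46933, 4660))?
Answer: Rational(10047581971, 4) ≈ 2.5119e+9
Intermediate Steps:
Function('K')(o, b) = Rational(183, 4) (Function('K')(o, b) = Mul(Rational(1, 4), 183) = Rational(183, 4))
Mul(Add(Function('K')(163, Add(106, Mul(-1, -28))), 48641), Add(46933, 4660)) = Mul(Add(Rational(183, 4), 48641), Add(46933, 4660)) = Mul(Rational(194747, 4), 51593) = Rational(10047581971, 4)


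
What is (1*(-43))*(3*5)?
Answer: -645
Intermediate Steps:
(1*(-43))*(3*5) = -43*15 = -645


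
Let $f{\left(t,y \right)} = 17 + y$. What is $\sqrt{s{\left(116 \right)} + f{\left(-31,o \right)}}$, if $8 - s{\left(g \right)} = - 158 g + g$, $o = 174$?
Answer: $19 \sqrt{51} \approx 135.69$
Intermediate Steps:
$s{\left(g \right)} = 8 + 157 g$ ($s{\left(g \right)} = 8 - \left(- 158 g + g\right) = 8 - - 157 g = 8 + 157 g$)
$\sqrt{s{\left(116 \right)} + f{\left(-31,o \right)}} = \sqrt{\left(8 + 157 \cdot 116\right) + \left(17 + 174\right)} = \sqrt{\left(8 + 18212\right) + 191} = \sqrt{18220 + 191} = \sqrt{18411} = 19 \sqrt{51}$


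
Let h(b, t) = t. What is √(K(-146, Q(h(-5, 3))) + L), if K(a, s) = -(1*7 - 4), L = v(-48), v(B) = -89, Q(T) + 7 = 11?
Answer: 2*I*√23 ≈ 9.5917*I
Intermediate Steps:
Q(T) = 4 (Q(T) = -7 + 11 = 4)
L = -89
K(a, s) = -3 (K(a, s) = -(7 - 4) = -1*3 = -3)
√(K(-146, Q(h(-5, 3))) + L) = √(-3 - 89) = √(-92) = 2*I*√23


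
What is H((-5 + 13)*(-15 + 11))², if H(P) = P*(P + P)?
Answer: 4194304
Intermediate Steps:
H(P) = 2*P² (H(P) = P*(2*P) = 2*P²)
H((-5 + 13)*(-15 + 11))² = (2*((-5 + 13)*(-15 + 11))²)² = (2*(8*(-4))²)² = (2*(-32)²)² = (2*1024)² = 2048² = 4194304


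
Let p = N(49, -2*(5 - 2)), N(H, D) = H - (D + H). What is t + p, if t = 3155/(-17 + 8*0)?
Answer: -3053/17 ≈ -179.59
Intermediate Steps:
N(H, D) = -D (N(H, D) = H + (-D - H) = -D)
t = -3155/17 (t = 3155/(-17 + 0) = 3155/(-17) = 3155*(-1/17) = -3155/17 ≈ -185.59)
p = 6 (p = -(-2)*(5 - 2) = -(-2)*3 = -1*(-6) = 6)
t + p = -3155/17 + 6 = -3053/17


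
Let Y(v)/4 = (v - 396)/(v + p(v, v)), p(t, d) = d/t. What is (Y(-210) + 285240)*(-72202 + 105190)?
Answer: 1966664860992/209 ≈ 9.4099e+9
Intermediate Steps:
Y(v) = 4*(-396 + v)/(1 + v) (Y(v) = 4*((v - 396)/(v + v/v)) = 4*((-396 + v)/(v + 1)) = 4*((-396 + v)/(1 + v)) = 4*(-396 + v)/(1 + v))
(Y(-210) + 285240)*(-72202 + 105190) = (4*(-396 - 210)/(1 - 210) + 285240)*(-72202 + 105190) = (4*(-606)/(-209) + 285240)*32988 = (4*(-1/209)*(-606) + 285240)*32988 = (2424/209 + 285240)*32988 = (59617584/209)*32988 = 1966664860992/209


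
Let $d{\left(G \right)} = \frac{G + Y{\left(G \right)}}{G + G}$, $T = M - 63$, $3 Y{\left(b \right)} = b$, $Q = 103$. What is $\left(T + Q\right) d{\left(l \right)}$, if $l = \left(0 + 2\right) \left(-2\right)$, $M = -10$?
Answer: $20$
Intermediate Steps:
$Y{\left(b \right)} = \frac{b}{3}$
$T = -73$ ($T = -10 - 63 = -73$)
$l = -4$ ($l = 2 \left(-2\right) = -4$)
$d{\left(G \right)} = \frac{2}{3}$ ($d{\left(G \right)} = \frac{G + \frac{G}{3}}{G + G} = \frac{\frac{4}{3} G}{2 G} = \frac{4 G}{3} \frac{1}{2 G} = \frac{2}{3}$)
$\left(T + Q\right) d{\left(l \right)} = \left(-73 + 103\right) \frac{2}{3} = 30 \cdot \frac{2}{3} = 20$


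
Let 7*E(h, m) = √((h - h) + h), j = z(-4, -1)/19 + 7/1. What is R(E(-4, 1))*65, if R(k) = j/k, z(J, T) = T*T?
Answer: -30485*I/19 ≈ -1604.5*I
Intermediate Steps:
z(J, T) = T²
j = 134/19 (j = (-1)²/19 + 7/1 = 1*(1/19) + 7*1 = 1/19 + 7 = 134/19 ≈ 7.0526)
E(h, m) = √h/7 (E(h, m) = √((h - h) + h)/7 = √(0 + h)/7 = √h/7)
R(k) = 134/(19*k)
R(E(-4, 1))*65 = (134/(19*((√(-4)/7))))*65 = (134/(19*(((2*I)/7))))*65 = (134/(19*((2*I/7))))*65 = (134*(-7*I/2)/19)*65 = -469*I/19*65 = -30485*I/19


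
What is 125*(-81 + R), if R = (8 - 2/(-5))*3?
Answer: -6975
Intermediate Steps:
R = 126/5 (R = (8 - 2*(-1/5))*3 = (8 + 2/5)*3 = (42/5)*3 = 126/5 ≈ 25.200)
125*(-81 + R) = 125*(-81 + 126/5) = 125*(-279/5) = -6975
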